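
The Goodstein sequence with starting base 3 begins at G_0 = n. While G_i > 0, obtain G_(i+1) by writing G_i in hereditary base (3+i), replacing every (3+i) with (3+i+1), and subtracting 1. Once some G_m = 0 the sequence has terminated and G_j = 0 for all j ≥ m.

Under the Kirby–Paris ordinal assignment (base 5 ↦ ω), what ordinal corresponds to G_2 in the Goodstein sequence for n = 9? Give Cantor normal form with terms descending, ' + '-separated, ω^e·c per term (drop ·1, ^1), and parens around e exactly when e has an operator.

ω·3 + 2

base 3: 9 = 3^2; at 4: 4^2 = 16; next = 15
base 4: 15 = 3·4 + 3; at 5: 3·5 + 3 = 18; next = 17
base 5: 17 = 3·5 + 2; at 6: 3·6 + 2 = 20; next = 19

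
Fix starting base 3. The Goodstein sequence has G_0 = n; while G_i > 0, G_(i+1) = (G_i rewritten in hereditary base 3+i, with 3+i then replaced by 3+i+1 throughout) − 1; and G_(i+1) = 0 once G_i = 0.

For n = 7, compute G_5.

G_0 = 7. HB_3(7) = 2·3 + 1. Bump = 9. G_1 = 8.
G_1 = 8. HB_4(8) = 2·4. Bump = 10. G_2 = 9.
G_2 = 9. HB_5(9) = 5 + 4. Bump = 10. G_3 = 9.
G_3 = 9. HB_6(9) = 6 + 3. Bump = 10. G_4 = 9.
G_4 = 9. HB_7(9) = 7 + 2. Bump = 10. G_5 = 9.
G_5 = 9. HB_8(9) = 8 + 1. Bump = 10. G_6 = 9.

9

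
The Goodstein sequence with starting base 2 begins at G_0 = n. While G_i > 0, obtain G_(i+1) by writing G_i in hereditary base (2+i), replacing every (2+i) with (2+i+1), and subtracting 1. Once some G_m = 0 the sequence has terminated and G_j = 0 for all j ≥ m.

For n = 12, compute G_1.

12 —HB2→ 2^(2 + 1) + 2^2 —bump→ 3^(3 + 1) + 3^3 = 108 —(−1)→ 107
107 —HB3→ 3^(3 + 1) + 2·3^2 + 2·3 + 2 —bump→ 4^(4 + 1) + 2·4^2 + 2·4 + 2 = 1066 —(−1)→ 1065

107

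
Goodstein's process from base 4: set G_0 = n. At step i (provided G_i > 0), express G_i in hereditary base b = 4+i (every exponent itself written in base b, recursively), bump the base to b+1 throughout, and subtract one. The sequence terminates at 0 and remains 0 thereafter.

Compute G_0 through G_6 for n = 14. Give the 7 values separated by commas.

G_0=14  [base 4] 3·4 + 2  →[4↦5]→  3·5 + 2 = 17  −1 ⇒ G_1=16
G_1=16  [base 5] 3·5 + 1  →[5↦6]→  3·6 + 1 = 19  −1 ⇒ G_2=18
G_2=18  [base 6] 3·6  →[6↦7]→  3·7 = 21  −1 ⇒ G_3=20
G_3=20  [base 7] 2·7 + 6  →[7↦8]→  2·8 + 6 = 22  −1 ⇒ G_4=21
G_4=21  [base 8] 2·8 + 5  →[8↦9]→  2·9 + 5 = 23  −1 ⇒ G_5=22
G_5=22  [base 9] 2·9 + 4  →[9↦10]→  2·10 + 4 = 24  −1 ⇒ G_6=23

14, 16, 18, 20, 21, 22, 23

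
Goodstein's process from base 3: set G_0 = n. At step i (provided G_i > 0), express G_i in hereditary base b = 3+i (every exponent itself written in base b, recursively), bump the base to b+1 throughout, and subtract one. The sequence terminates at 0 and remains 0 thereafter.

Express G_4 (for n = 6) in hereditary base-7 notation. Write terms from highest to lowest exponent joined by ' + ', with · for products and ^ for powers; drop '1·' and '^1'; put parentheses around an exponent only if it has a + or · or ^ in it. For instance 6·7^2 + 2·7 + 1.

[0] 6 ≡ 2·3 (base 3). Lift 4: 8. −1: 7.
[1] 7 ≡ 4 + 3 (base 4). Lift 5: 8. −1: 7.
[2] 7 ≡ 5 + 2 (base 5). Lift 6: 8. −1: 7.
[3] 7 ≡ 6 + 1 (base 6). Lift 7: 8. −1: 7.
[4] 7 ≡ 7 (base 7). Lift 8: 8. −1: 7.

7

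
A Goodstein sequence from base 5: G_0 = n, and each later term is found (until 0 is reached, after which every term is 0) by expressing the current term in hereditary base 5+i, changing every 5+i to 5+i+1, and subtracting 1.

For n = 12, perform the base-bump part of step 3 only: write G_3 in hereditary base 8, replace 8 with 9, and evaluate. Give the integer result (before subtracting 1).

i=0: 12 = 2·5 + 2 (b=5); 5→6: 2·6 + 2 = 14; 14−1 = 13
i=1: 13 = 2·6 + 1 (b=6); 6→7: 2·7 + 1 = 15; 15−1 = 14
i=2: 14 = 2·7 (b=7); 7→8: 2·8 = 16; 16−1 = 15
i=3: 15 = 8 + 7 (b=8); 8→9: 9 + 7 = 16; 16−1 = 15

16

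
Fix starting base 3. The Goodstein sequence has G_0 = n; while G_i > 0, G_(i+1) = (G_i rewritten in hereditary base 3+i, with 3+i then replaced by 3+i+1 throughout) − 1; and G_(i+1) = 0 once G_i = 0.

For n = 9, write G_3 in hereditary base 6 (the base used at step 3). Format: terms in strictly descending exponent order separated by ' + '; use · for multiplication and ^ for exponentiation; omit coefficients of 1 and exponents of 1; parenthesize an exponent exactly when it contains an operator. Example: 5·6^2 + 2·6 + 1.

step 0: 9 = 3^2; sub 4 for 3: 4^2; = 16; G_1 = 16−1 = 15
step 1: 15 = 3·4 + 3; sub 5 for 4: 3·5 + 3; = 18; G_2 = 18−1 = 17
step 2: 17 = 3·5 + 2; sub 6 for 5: 3·6 + 2; = 20; G_3 = 20−1 = 19
step 3: 19 = 3·6 + 1; sub 7 for 6: 3·7 + 1; = 22; G_4 = 22−1 = 21

3·6 + 1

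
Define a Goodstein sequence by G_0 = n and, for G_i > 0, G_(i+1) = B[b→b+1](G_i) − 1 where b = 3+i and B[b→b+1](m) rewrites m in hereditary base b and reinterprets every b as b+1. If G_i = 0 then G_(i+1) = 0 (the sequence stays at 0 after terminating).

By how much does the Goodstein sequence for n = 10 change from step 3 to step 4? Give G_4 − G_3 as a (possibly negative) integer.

G_0=10  [base 3] 3^2 + 1  →[3↦4]→  4^2 + 1 = 17  −1 ⇒ G_1=16
G_1=16  [base 4] 4^2  →[4↦5]→  5^2 = 25  −1 ⇒ G_2=24
G_2=24  [base 5] 4·5 + 4  →[5↦6]→  4·6 + 4 = 28  −1 ⇒ G_3=27
G_3=27  [base 6] 4·6 + 3  →[6↦7]→  4·7 + 3 = 31  −1 ⇒ G_4=30

3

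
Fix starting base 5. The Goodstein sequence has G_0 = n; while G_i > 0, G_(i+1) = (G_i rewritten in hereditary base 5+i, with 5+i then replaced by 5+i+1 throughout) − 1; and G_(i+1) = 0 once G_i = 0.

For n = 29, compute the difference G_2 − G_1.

G_0=29  [base 5] 5^2 + 4  →[5↦6]→  6^2 + 4 = 40  −1 ⇒ G_1=39
G_1=39  [base 6] 6^2 + 3  →[6↦7]→  7^2 + 3 = 52  −1 ⇒ G_2=51

12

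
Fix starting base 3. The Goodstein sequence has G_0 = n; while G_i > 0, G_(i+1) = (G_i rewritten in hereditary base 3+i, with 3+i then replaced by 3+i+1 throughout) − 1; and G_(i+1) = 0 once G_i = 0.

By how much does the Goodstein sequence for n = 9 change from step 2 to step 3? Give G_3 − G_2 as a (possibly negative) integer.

i=0: 9 = 3^2 (b=3); 3→4: 4^2 = 16; 16−1 = 15
i=1: 15 = 3·4 + 3 (b=4); 4→5: 3·5 + 3 = 18; 18−1 = 17
i=2: 17 = 3·5 + 2 (b=5); 5→6: 3·6 + 2 = 20; 20−1 = 19

2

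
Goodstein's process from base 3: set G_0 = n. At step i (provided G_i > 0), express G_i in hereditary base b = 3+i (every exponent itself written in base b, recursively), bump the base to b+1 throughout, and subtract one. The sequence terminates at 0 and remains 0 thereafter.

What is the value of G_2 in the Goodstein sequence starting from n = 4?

[0] 4 ≡ 3 + 1 (base 3). Lift 4: 5. −1: 4.
[1] 4 ≡ 4 (base 4). Lift 5: 5. −1: 4.
[2] 4 ≡ 4 (base 5). Lift 6: 4. −1: 3.

4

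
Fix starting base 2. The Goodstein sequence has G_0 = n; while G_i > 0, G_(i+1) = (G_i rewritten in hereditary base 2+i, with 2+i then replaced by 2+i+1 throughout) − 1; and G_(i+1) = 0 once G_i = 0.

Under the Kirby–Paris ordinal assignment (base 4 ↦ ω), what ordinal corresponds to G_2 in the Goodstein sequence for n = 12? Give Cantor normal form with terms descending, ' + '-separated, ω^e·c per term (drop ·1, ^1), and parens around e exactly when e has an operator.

ω^(ω + 1) + ω^2·2 + ω·2 + 1

G_0=12  [base 2] 2^(2 + 1) + 2^2  →[2↦3]→  3^(3 + 1) + 3^3 = 108  −1 ⇒ G_1=107
G_1=107  [base 3] 3^(3 + 1) + 2·3^2 + 2·3 + 2  →[3↦4]→  4^(4 + 1) + 2·4^2 + 2·4 + 2 = 1066  −1 ⇒ G_2=1065
G_2=1065  [base 4] 4^(4 + 1) + 2·4^2 + 2·4 + 1  →[4↦5]→  5^(5 + 1) + 2·5^2 + 2·5 + 1 = 15686  −1 ⇒ G_3=15685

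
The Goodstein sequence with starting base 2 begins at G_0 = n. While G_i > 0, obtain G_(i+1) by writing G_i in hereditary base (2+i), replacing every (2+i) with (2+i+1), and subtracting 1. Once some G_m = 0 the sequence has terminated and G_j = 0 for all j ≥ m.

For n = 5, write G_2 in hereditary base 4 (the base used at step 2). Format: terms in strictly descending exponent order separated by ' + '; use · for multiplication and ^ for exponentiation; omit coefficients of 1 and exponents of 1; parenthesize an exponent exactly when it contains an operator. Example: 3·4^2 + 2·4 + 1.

5 —HB2→ 2^2 + 1 —bump→ 3^3 + 1 = 28 —(−1)→ 27
27 —HB3→ 3^3 —bump→ 4^4 = 256 —(−1)→ 255
255 —HB4→ 3·4^3 + 3·4^2 + 3·4 + 3 —bump→ 3·5^3 + 3·5^2 + 3·5 + 3 = 468 —(−1)→ 467

3·4^3 + 3·4^2 + 3·4 + 3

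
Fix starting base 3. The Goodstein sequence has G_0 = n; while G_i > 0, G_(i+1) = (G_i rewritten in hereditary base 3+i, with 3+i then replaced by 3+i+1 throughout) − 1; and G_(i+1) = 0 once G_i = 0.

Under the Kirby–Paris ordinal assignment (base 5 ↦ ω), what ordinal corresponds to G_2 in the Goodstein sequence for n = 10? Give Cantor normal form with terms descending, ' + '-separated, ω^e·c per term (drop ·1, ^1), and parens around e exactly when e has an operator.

ω·4 + 4

10 —HB3→ 3^2 + 1 —bump→ 4^2 + 1 = 17 —(−1)→ 16
16 —HB4→ 4^2 —bump→ 5^2 = 25 —(−1)→ 24
24 —HB5→ 4·5 + 4 —bump→ 4·6 + 4 = 28 —(−1)→ 27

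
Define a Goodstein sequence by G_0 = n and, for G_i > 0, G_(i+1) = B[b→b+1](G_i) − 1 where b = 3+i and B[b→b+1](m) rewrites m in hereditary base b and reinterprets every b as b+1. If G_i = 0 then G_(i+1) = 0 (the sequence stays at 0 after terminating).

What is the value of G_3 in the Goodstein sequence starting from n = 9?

base 3: 9 = 3^2; at 4: 4^2 = 16; next = 15
base 4: 15 = 3·4 + 3; at 5: 3·5 + 3 = 18; next = 17
base 5: 17 = 3·5 + 2; at 6: 3·6 + 2 = 20; next = 19
base 6: 19 = 3·6 + 1; at 7: 3·7 + 1 = 22; next = 21

19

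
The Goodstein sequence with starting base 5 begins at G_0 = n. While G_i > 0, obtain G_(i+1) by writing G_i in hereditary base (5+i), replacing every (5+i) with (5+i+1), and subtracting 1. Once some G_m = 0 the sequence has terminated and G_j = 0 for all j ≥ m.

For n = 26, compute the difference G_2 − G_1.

base 5: 26 = 5^2 + 1; at 6: 6^2 + 1 = 37; next = 36
base 6: 36 = 6^2; at 7: 7^2 = 49; next = 48

12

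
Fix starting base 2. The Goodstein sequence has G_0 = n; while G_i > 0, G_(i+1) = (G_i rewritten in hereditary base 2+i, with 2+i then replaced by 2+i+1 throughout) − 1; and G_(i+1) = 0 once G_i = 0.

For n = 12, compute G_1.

107

12 —HB2→ 2^(2 + 1) + 2^2 —bump→ 3^(3 + 1) + 3^3 = 108 —(−1)→ 107
107 —HB3→ 3^(3 + 1) + 2·3^2 + 2·3 + 2 —bump→ 4^(4 + 1) + 2·4^2 + 2·4 + 2 = 1066 —(−1)→ 1065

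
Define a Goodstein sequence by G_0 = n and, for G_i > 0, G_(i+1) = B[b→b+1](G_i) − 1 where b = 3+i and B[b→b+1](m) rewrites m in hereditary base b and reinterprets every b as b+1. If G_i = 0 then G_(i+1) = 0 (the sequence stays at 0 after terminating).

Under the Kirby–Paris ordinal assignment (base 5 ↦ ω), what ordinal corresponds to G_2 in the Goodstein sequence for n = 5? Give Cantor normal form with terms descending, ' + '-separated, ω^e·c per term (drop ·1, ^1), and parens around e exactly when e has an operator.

ω

[0] 5 ≡ 3 + 2 (base 3). Lift 4: 6. −1: 5.
[1] 5 ≡ 4 + 1 (base 4). Lift 5: 6. −1: 5.
[2] 5 ≡ 5 (base 5). Lift 6: 6. −1: 5.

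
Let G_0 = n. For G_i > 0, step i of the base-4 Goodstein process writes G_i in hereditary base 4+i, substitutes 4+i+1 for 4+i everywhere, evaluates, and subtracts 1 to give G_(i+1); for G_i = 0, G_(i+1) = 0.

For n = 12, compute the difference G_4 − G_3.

1

G_0 = 12. HB_4(12) = 3·4. Bump = 15. G_1 = 14.
G_1 = 14. HB_5(14) = 2·5 + 4. Bump = 16. G_2 = 15.
G_2 = 15. HB_6(15) = 2·6 + 3. Bump = 17. G_3 = 16.
G_3 = 16. HB_7(16) = 2·7 + 2. Bump = 18. G_4 = 17.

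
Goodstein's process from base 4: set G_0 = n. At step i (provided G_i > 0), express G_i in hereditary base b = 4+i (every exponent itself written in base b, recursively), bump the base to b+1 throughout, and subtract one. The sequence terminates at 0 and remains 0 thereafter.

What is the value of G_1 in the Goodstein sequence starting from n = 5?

5

(0) 5|_4 = 4 + 1 ↦ 5 + 1|_5 = 6 ⇒ 5
(1) 5|_5 = 5 ↦ 6|_6 = 6 ⇒ 5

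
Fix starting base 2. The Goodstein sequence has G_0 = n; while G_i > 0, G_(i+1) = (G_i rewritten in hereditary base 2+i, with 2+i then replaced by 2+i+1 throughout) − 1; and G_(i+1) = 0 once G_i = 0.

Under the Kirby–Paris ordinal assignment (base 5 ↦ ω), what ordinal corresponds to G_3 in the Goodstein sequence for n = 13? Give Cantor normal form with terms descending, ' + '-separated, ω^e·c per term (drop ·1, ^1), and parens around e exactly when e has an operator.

[0] 13 ≡ 2^(2 + 1) + 2^2 + 1 (base 2). Lift 3: 109. −1: 108.
[1] 108 ≡ 3^(3 + 1) + 3^3 (base 3). Lift 4: 1280. −1: 1279.
[2] 1279 ≡ 4^(4 + 1) + 3·4^3 + 3·4^2 + 3·4 + 3 (base 4). Lift 5: 16093. −1: 16092.
[3] 16092 ≡ 5^(5 + 1) + 3·5^3 + 3·5^2 + 3·5 + 2 (base 5). Lift 6: 280712. −1: 280711.

ω^(ω + 1) + ω^3·3 + ω^2·3 + ω·3 + 2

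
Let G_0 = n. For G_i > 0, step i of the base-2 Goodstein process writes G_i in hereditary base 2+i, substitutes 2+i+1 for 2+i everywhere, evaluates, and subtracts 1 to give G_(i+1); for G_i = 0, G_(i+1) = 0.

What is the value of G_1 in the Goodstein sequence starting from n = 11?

G_0=11  [base 2] 2^(2 + 1) + 2 + 1  →[2↦3]→  3^(3 + 1) + 3 + 1 = 85  −1 ⇒ G_1=84
G_1=84  [base 3] 3^(3 + 1) + 3  →[3↦4]→  4^(4 + 1) + 4 = 1028  −1 ⇒ G_2=1027

84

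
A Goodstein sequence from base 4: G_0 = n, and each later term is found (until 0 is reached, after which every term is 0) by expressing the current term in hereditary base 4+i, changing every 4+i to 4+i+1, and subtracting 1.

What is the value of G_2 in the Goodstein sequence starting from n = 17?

G_0 = 17. HB_4(17) = 4^2 + 1. Bump = 26. G_1 = 25.
G_1 = 25. HB_5(25) = 5^2. Bump = 36. G_2 = 35.
G_2 = 35. HB_6(35) = 5·6 + 5. Bump = 40. G_3 = 39.

35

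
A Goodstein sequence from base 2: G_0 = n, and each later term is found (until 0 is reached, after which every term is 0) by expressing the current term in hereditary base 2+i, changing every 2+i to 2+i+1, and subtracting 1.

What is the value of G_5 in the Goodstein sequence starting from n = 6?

98039

6 —HB2→ 2^2 + 2 —bump→ 3^3 + 3 = 30 —(−1)→ 29
29 —HB3→ 3^3 + 2 —bump→ 4^4 + 2 = 258 —(−1)→ 257
257 —HB4→ 4^4 + 1 —bump→ 5^5 + 1 = 3126 —(−1)→ 3125
3125 —HB5→ 5^5 —bump→ 6^6 = 46656 —(−1)→ 46655
46655 —HB6→ 5·6^5 + 5·6^4 + 5·6^3 + 5·6^2 + 5·6 + 5 —bump→ 5·7^5 + 5·7^4 + 5·7^3 + 5·7^2 + 5·7 + 5 = 98040 —(−1)→ 98039
98039 —HB7→ 5·7^5 + 5·7^4 + 5·7^3 + 5·7^2 + 5·7 + 4 —bump→ 5·8^5 + 5·8^4 + 5·8^3 + 5·8^2 + 5·8 + 4 = 187244 —(−1)→ 187243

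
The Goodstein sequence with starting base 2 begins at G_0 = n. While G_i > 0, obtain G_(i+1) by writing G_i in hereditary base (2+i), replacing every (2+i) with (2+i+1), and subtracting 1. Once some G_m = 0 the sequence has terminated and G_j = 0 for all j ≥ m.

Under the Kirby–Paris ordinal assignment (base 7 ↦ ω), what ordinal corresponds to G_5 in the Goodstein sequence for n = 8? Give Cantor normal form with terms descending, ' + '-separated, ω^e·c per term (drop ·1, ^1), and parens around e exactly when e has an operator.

ω^ω·2 + ω^2·2 + ω + 4

i=0: 8 = 2^(2 + 1) (b=2); 2→3: 3^(3 + 1) = 81; 81−1 = 80
i=1: 80 = 2·3^3 + 2·3^2 + 2·3 + 2 (b=3); 3→4: 2·4^4 + 2·4^2 + 2·4 + 2 = 554; 554−1 = 553
i=2: 553 = 2·4^4 + 2·4^2 + 2·4 + 1 (b=4); 4→5: 2·5^5 + 2·5^2 + 2·5 + 1 = 6311; 6311−1 = 6310
i=3: 6310 = 2·5^5 + 2·5^2 + 2·5 (b=5); 5→6: 2·6^6 + 2·6^2 + 2·6 = 93396; 93396−1 = 93395
i=4: 93395 = 2·6^6 + 2·6^2 + 6 + 5 (b=6); 6→7: 2·7^7 + 2·7^2 + 7 + 5 = 1647196; 1647196−1 = 1647195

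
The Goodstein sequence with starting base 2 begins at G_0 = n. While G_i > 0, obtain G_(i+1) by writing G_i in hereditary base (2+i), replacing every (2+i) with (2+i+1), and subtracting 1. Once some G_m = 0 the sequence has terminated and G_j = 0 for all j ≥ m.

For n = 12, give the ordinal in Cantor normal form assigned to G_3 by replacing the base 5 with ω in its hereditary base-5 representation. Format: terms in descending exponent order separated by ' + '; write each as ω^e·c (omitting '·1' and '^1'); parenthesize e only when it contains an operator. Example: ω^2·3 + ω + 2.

G_0=12  [base 2] 2^(2 + 1) + 2^2  →[2↦3]→  3^(3 + 1) + 3^3 = 108  −1 ⇒ G_1=107
G_1=107  [base 3] 3^(3 + 1) + 2·3^2 + 2·3 + 2  →[3↦4]→  4^(4 + 1) + 2·4^2 + 2·4 + 2 = 1066  −1 ⇒ G_2=1065
G_2=1065  [base 4] 4^(4 + 1) + 2·4^2 + 2·4 + 1  →[4↦5]→  5^(5 + 1) + 2·5^2 + 2·5 + 1 = 15686  −1 ⇒ G_3=15685
G_3=15685  [base 5] 5^(5 + 1) + 2·5^2 + 2·5  →[5↦6]→  6^(6 + 1) + 2·6^2 + 2·6 = 280020  −1 ⇒ G_4=280019

ω^(ω + 1) + ω^2·2 + ω·2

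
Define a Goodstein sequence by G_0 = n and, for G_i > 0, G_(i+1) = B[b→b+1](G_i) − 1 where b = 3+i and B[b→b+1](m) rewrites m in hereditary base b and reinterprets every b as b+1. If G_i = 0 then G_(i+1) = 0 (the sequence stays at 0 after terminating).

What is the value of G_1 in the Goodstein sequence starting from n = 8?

step 0: 8 = 2·3 + 2; sub 4 for 3: 2·4 + 2; = 10; G_1 = 10−1 = 9
step 1: 9 = 2·4 + 1; sub 5 for 4: 2·5 + 1; = 11; G_2 = 11−1 = 10

9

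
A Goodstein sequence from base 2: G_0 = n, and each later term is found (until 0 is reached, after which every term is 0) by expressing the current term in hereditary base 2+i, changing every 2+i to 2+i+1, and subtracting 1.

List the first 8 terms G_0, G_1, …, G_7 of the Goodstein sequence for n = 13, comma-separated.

13, 108, 1279, 16092, 280711, 5765998, 134219479, 3486786855

step 0: 13 = 2^(2 + 1) + 2^2 + 1; sub 3 for 2: 3^(3 + 1) + 3^3 + 1; = 109; G_1 = 109−1 = 108
step 1: 108 = 3^(3 + 1) + 3^3; sub 4 for 3: 4^(4 + 1) + 4^4; = 1280; G_2 = 1280−1 = 1279
step 2: 1279 = 4^(4 + 1) + 3·4^3 + 3·4^2 + 3·4 + 3; sub 5 for 4: 5^(5 + 1) + 3·5^3 + 3·5^2 + 3·5 + 3; = 16093; G_3 = 16093−1 = 16092
step 3: 16092 = 5^(5 + 1) + 3·5^3 + 3·5^2 + 3·5 + 2; sub 6 for 5: 6^(6 + 1) + 3·6^3 + 3·6^2 + 3·6 + 2; = 280712; G_4 = 280712−1 = 280711
step 4: 280711 = 6^(6 + 1) + 3·6^3 + 3·6^2 + 3·6 + 1; sub 7 for 6: 7^(7 + 1) + 3·7^3 + 3·7^2 + 3·7 + 1; = 5765999; G_5 = 5765999−1 = 5765998
step 5: 5765998 = 7^(7 + 1) + 3·7^3 + 3·7^2 + 3·7; sub 8 for 7: 8^(8 + 1) + 3·8^3 + 3·8^2 + 3·8; = 134219480; G_6 = 134219480−1 = 134219479
step 6: 134219479 = 8^(8 + 1) + 3·8^3 + 3·8^2 + 2·8 + 7; sub 9 for 8: 9^(9 + 1) + 3·9^3 + 3·9^2 + 2·9 + 7; = 3486786856; G_7 = 3486786856−1 = 3486786855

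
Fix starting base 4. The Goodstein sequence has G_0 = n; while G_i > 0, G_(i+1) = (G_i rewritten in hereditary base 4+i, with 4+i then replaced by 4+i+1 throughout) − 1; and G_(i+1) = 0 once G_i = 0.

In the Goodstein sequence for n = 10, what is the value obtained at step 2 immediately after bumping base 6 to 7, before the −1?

14

(0) 10|_4 = 2·4 + 2 ↦ 2·5 + 2|_5 = 12 ⇒ 11
(1) 11|_5 = 2·5 + 1 ↦ 2·6 + 1|_6 = 13 ⇒ 12
(2) 12|_6 = 2·6 ↦ 2·7|_7 = 14 ⇒ 13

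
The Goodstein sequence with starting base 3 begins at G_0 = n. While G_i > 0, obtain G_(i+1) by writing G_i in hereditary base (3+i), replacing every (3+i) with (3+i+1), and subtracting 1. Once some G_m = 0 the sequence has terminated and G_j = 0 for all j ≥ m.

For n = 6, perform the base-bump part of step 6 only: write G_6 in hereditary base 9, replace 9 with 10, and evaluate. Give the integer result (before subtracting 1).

G_0 = 6. HB_3(6) = 2·3. Bump = 8. G_1 = 7.
G_1 = 7. HB_4(7) = 4 + 3. Bump = 8. G_2 = 7.
G_2 = 7. HB_5(7) = 5 + 2. Bump = 8. G_3 = 7.
G_3 = 7. HB_6(7) = 6 + 1. Bump = 8. G_4 = 7.
G_4 = 7. HB_7(7) = 7. Bump = 8. G_5 = 7.
G_5 = 7. HB_8(7) = 7. Bump = 7. G_6 = 6.
G_6 = 6. HB_9(6) = 6. Bump = 6. G_7 = 5.

6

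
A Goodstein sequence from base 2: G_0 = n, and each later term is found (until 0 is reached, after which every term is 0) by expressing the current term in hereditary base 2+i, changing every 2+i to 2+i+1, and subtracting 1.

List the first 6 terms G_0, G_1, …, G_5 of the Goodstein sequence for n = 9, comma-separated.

9, 81, 1023, 9842, 140743, 2471826

i=0: 9 = 2^(2 + 1) + 1 (b=2); 2→3: 3^(3 + 1) + 1 = 82; 82−1 = 81
i=1: 81 = 3^(3 + 1) (b=3); 3→4: 4^(4 + 1) = 1024; 1024−1 = 1023
i=2: 1023 = 3·4^4 + 3·4^3 + 3·4^2 + 3·4 + 3 (b=4); 4→5: 3·5^5 + 3·5^3 + 3·5^2 + 3·5 + 3 = 9843; 9843−1 = 9842
i=3: 9842 = 3·5^5 + 3·5^3 + 3·5^2 + 3·5 + 2 (b=5); 5→6: 3·6^6 + 3·6^3 + 3·6^2 + 3·6 + 2 = 140744; 140744−1 = 140743
i=4: 140743 = 3·6^6 + 3·6^3 + 3·6^2 + 3·6 + 1 (b=6); 6→7: 3·7^7 + 3·7^3 + 3·7^2 + 3·7 + 1 = 2471827; 2471827−1 = 2471826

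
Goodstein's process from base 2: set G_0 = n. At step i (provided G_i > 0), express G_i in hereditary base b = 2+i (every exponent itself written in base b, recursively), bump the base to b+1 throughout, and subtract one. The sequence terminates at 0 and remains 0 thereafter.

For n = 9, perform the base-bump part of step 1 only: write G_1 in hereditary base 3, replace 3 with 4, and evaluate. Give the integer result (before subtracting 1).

1024

G_0 = 9. HB_2(9) = 2^(2 + 1) + 1. Bump = 82. G_1 = 81.
G_1 = 81. HB_3(81) = 3^(3 + 1). Bump = 1024. G_2 = 1023.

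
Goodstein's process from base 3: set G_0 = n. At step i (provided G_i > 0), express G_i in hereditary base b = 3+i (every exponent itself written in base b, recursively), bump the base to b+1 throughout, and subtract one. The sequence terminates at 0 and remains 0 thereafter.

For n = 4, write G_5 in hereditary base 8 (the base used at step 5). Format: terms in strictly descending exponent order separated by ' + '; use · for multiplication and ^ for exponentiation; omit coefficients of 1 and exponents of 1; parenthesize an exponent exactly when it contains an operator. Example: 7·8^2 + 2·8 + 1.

G_0 = 4. HB_3(4) = 3 + 1. Bump = 5. G_1 = 4.
G_1 = 4. HB_4(4) = 4. Bump = 5. G_2 = 4.
G_2 = 4. HB_5(4) = 4. Bump = 4. G_3 = 3.
G_3 = 3. HB_6(3) = 3. Bump = 3. G_4 = 2.
G_4 = 2. HB_7(2) = 2. Bump = 2. G_5 = 1.
G_5 = 1. HB_8(1) = 1. Bump = 1. G_6 = 0.

1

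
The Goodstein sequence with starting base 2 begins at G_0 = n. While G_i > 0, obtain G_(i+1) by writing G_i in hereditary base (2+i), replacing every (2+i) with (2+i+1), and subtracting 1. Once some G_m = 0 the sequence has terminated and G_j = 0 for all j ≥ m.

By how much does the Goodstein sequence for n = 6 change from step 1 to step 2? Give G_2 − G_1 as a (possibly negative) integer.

step 0: 6 = 2^2 + 2; sub 3 for 2: 3^3 + 3; = 30; G_1 = 30−1 = 29
step 1: 29 = 3^3 + 2; sub 4 for 3: 4^4 + 2; = 258; G_2 = 258−1 = 257

228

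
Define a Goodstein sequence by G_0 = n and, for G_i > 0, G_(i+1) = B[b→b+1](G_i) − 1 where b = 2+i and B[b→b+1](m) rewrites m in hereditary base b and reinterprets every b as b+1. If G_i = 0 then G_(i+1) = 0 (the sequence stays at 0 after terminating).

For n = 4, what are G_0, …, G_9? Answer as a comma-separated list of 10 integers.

4, 26, 41, 60, 83, 109, 139, 173, 211, 253

i=0: 4 = 2^2 (b=2); 2→3: 3^3 = 27; 27−1 = 26
i=1: 26 = 2·3^2 + 2·3 + 2 (b=3); 3→4: 2·4^2 + 2·4 + 2 = 42; 42−1 = 41
i=2: 41 = 2·4^2 + 2·4 + 1 (b=4); 4→5: 2·5^2 + 2·5 + 1 = 61; 61−1 = 60
i=3: 60 = 2·5^2 + 2·5 (b=5); 5→6: 2·6^2 + 2·6 = 84; 84−1 = 83
i=4: 83 = 2·6^2 + 6 + 5 (b=6); 6→7: 2·7^2 + 7 + 5 = 110; 110−1 = 109
i=5: 109 = 2·7^2 + 7 + 4 (b=7); 7→8: 2·8^2 + 8 + 4 = 140; 140−1 = 139
i=6: 139 = 2·8^2 + 8 + 3 (b=8); 8→9: 2·9^2 + 9 + 3 = 174; 174−1 = 173
i=7: 173 = 2·9^2 + 9 + 2 (b=9); 9→10: 2·10^2 + 10 + 2 = 212; 212−1 = 211
i=8: 211 = 2·10^2 + 10 + 1 (b=10); 10→11: 2·11^2 + 11 + 1 = 254; 254−1 = 253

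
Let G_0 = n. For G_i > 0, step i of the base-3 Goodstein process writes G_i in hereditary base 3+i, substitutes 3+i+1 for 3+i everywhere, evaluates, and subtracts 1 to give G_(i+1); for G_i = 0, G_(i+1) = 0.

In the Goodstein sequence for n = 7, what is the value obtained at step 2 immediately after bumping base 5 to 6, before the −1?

10

(0) 7|_3 = 2·3 + 1 ↦ 2·4 + 1|_4 = 9 ⇒ 8
(1) 8|_4 = 2·4 ↦ 2·5|_5 = 10 ⇒ 9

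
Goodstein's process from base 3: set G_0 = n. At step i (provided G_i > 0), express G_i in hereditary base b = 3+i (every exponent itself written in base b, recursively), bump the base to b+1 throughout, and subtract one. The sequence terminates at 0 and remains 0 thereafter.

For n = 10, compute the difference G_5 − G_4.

3

[0] 10 ≡ 3^2 + 1 (base 3). Lift 4: 17. −1: 16.
[1] 16 ≡ 4^2 (base 4). Lift 5: 25. −1: 24.
[2] 24 ≡ 4·5 + 4 (base 5). Lift 6: 28. −1: 27.
[3] 27 ≡ 4·6 + 3 (base 6). Lift 7: 31. −1: 30.
[4] 30 ≡ 4·7 + 2 (base 7). Lift 8: 34. −1: 33.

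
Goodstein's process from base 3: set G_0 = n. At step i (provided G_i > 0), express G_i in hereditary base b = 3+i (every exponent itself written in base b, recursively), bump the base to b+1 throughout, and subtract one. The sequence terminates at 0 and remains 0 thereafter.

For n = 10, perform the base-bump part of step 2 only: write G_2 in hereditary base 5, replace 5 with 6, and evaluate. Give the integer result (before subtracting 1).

28

base 3: 10 = 3^2 + 1; at 4: 4^2 + 1 = 17; next = 16
base 4: 16 = 4^2; at 5: 5^2 = 25; next = 24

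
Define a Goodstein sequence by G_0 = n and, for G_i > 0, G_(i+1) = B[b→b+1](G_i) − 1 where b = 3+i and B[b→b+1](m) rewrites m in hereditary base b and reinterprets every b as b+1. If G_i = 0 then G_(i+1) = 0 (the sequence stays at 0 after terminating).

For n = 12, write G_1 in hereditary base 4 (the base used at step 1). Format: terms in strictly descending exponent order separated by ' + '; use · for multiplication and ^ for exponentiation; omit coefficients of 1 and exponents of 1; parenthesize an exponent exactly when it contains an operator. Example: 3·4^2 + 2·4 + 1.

12 —HB3→ 3^2 + 3 —bump→ 4^2 + 4 = 20 —(−1)→ 19
19 —HB4→ 4^2 + 3 —bump→ 5^2 + 3 = 28 —(−1)→ 27

4^2 + 3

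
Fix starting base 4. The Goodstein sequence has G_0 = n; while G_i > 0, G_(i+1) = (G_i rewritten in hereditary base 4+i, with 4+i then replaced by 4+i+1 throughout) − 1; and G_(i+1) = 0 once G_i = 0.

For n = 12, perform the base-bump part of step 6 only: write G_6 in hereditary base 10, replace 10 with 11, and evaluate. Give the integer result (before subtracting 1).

12 —HB4→ 3·4 —bump→ 3·5 = 15 —(−1)→ 14
14 —HB5→ 2·5 + 4 —bump→ 2·6 + 4 = 16 —(−1)→ 15
15 —HB6→ 2·6 + 3 —bump→ 2·7 + 3 = 17 —(−1)→ 16
16 —HB7→ 2·7 + 2 —bump→ 2·8 + 2 = 18 —(−1)→ 17
17 —HB8→ 2·8 + 1 —bump→ 2·9 + 1 = 19 —(−1)→ 18
18 —HB9→ 2·9 —bump→ 2·10 = 20 —(−1)→ 19

20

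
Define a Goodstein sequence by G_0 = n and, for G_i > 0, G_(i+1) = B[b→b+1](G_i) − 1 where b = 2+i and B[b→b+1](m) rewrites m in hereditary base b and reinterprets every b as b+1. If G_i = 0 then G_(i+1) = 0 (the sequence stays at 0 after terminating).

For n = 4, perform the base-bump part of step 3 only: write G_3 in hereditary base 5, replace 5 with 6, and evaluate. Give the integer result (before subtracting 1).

4 —HB2→ 2^2 —bump→ 3^3 = 27 —(−1)→ 26
26 —HB3→ 2·3^2 + 2·3 + 2 —bump→ 2·4^2 + 2·4 + 2 = 42 —(−1)→ 41
41 —HB4→ 2·4^2 + 2·4 + 1 —bump→ 2·5^2 + 2·5 + 1 = 61 —(−1)→ 60
60 —HB5→ 2·5^2 + 2·5 —bump→ 2·6^2 + 2·6 = 84 —(−1)→ 83

84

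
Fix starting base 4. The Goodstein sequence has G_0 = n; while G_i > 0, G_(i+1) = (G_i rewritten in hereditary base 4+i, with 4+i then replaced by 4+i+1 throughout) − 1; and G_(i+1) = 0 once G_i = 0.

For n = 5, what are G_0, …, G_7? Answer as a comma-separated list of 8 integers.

5, 5, 5, 4, 3, 2, 1, 0

5 —HB4→ 4 + 1 —bump→ 5 + 1 = 6 —(−1)→ 5
5 —HB5→ 5 —bump→ 6 = 6 —(−1)→ 5
5 —HB6→ 5 —bump→ 5 = 5 —(−1)→ 4
4 —HB7→ 4 —bump→ 4 = 4 —(−1)→ 3
3 —HB8→ 3 —bump→ 3 = 3 —(−1)→ 2
2 —HB9→ 2 —bump→ 2 = 2 —(−1)→ 1
1 —HB10→ 1 —bump→ 1 = 1 —(−1)→ 0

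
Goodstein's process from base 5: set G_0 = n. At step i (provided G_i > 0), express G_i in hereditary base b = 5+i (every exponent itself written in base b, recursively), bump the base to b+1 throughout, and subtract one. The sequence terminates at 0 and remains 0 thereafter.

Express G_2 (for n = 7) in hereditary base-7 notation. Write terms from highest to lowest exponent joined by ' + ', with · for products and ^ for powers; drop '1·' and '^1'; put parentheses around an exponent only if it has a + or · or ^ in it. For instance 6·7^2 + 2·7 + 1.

G_0=7  [base 5] 5 + 2  →[5↦6]→  6 + 2 = 8  −1 ⇒ G_1=7
G_1=7  [base 6] 6 + 1  →[6↦7]→  7 + 1 = 8  −1 ⇒ G_2=7
G_2=7  [base 7] 7  →[7↦8]→  8 = 8  −1 ⇒ G_3=7

7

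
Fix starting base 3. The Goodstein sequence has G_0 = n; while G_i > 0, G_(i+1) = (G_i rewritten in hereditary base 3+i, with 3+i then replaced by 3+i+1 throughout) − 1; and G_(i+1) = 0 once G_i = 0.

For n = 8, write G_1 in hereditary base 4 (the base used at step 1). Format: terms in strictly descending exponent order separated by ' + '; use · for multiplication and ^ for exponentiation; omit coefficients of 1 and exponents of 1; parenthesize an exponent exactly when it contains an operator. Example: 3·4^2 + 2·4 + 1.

2·4 + 1

(0) 8|_3 = 2·3 + 2 ↦ 2·4 + 2|_4 = 10 ⇒ 9
(1) 9|_4 = 2·4 + 1 ↦ 2·5 + 1|_5 = 11 ⇒ 10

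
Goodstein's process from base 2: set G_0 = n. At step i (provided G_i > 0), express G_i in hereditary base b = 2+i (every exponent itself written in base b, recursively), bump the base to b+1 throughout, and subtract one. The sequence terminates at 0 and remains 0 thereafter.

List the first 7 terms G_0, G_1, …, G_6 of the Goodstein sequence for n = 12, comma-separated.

12, 107, 1065, 15685, 280019, 5764910, 134217867

12 —HB2→ 2^(2 + 1) + 2^2 —bump→ 3^(3 + 1) + 3^3 = 108 —(−1)→ 107
107 —HB3→ 3^(3 + 1) + 2·3^2 + 2·3 + 2 —bump→ 4^(4 + 1) + 2·4^2 + 2·4 + 2 = 1066 —(−1)→ 1065
1065 —HB4→ 4^(4 + 1) + 2·4^2 + 2·4 + 1 —bump→ 5^(5 + 1) + 2·5^2 + 2·5 + 1 = 15686 —(−1)→ 15685
15685 —HB5→ 5^(5 + 1) + 2·5^2 + 2·5 —bump→ 6^(6 + 1) + 2·6^2 + 2·6 = 280020 —(−1)→ 280019
280019 —HB6→ 6^(6 + 1) + 2·6^2 + 6 + 5 —bump→ 7^(7 + 1) + 2·7^2 + 7 + 5 = 5764911 —(−1)→ 5764910
5764910 —HB7→ 7^(7 + 1) + 2·7^2 + 7 + 4 —bump→ 8^(8 + 1) + 2·8^2 + 8 + 4 = 134217868 —(−1)→ 134217867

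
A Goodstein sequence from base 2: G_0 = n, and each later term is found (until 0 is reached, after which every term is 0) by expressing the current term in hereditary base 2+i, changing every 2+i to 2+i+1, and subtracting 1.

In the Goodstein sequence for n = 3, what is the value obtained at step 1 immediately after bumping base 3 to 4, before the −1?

4

(0) 3|_2 = 2 + 1 ↦ 3 + 1|_3 = 4 ⇒ 3
(1) 3|_3 = 3 ↦ 4|_4 = 4 ⇒ 3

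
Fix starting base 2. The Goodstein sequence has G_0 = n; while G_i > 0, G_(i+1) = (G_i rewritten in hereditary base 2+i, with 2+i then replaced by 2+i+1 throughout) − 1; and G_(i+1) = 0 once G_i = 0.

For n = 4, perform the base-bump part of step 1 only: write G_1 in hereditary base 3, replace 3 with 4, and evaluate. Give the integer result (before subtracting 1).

42

[0] 4 ≡ 2^2 (base 2). Lift 3: 27. −1: 26.
[1] 26 ≡ 2·3^2 + 2·3 + 2 (base 3). Lift 4: 42. −1: 41.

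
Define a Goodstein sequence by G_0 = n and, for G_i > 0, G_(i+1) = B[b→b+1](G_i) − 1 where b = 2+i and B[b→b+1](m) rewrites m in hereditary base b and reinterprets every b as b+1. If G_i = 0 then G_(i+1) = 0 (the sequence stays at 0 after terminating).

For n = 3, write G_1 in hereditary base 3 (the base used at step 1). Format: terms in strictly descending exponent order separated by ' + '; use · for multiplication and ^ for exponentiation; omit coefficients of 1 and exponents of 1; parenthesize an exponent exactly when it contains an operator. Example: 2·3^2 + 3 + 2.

3 —HB2→ 2 + 1 —bump→ 3 + 1 = 4 —(−1)→ 3
3 —HB3→ 3 —bump→ 4 = 4 —(−1)→ 3

3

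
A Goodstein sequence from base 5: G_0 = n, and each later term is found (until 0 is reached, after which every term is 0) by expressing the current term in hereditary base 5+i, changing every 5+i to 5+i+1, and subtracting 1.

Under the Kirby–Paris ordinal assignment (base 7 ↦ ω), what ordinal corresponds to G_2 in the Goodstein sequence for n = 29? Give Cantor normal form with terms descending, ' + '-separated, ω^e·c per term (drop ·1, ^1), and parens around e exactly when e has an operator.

ω^2 + 2

(0) 29|_5 = 5^2 + 4 ↦ 6^2 + 4|_6 = 40 ⇒ 39
(1) 39|_6 = 6^2 + 3 ↦ 7^2 + 3|_7 = 52 ⇒ 51
(2) 51|_7 = 7^2 + 2 ↦ 8^2 + 2|_8 = 66 ⇒ 65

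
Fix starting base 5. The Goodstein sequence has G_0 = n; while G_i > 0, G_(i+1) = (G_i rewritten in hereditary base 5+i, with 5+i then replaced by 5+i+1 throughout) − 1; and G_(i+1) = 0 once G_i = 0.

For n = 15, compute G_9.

15 —HB5→ 3·5 —bump→ 3·6 = 18 —(−1)→ 17
17 —HB6→ 2·6 + 5 —bump→ 2·7 + 5 = 19 —(−1)→ 18
18 —HB7→ 2·7 + 4 —bump→ 2·8 + 4 = 20 —(−1)→ 19
19 —HB8→ 2·8 + 3 —bump→ 2·9 + 3 = 21 —(−1)→ 20
20 —HB9→ 2·9 + 2 —bump→ 2·10 + 2 = 22 —(−1)→ 21
21 —HB10→ 2·10 + 1 —bump→ 2·11 + 1 = 23 —(−1)→ 22
22 —HB11→ 2·11 —bump→ 2·12 = 24 —(−1)→ 23
23 —HB12→ 12 + 11 —bump→ 13 + 11 = 24 —(−1)→ 23
23 —HB13→ 13 + 10 —bump→ 14 + 10 = 24 —(−1)→ 23

23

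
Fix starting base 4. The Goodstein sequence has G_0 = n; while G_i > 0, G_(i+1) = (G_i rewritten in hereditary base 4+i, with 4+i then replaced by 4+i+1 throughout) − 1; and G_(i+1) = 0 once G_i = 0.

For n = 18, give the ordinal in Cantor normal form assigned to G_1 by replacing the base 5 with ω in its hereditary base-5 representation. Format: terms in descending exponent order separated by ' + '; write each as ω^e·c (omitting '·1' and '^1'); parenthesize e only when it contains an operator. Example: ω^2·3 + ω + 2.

ω^2 + 1

G_0=18  [base 4] 4^2 + 2  →[4↦5]→  5^2 + 2 = 27  −1 ⇒ G_1=26
G_1=26  [base 5] 5^2 + 1  →[5↦6]→  6^2 + 1 = 37  −1 ⇒ G_2=36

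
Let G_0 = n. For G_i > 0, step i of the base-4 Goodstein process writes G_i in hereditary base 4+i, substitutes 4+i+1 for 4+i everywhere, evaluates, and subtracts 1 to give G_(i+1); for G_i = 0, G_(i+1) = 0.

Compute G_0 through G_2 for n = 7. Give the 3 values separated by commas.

(0) 7|_4 = 4 + 3 ↦ 5 + 3|_5 = 8 ⇒ 7
(1) 7|_5 = 5 + 2 ↦ 6 + 2|_6 = 8 ⇒ 7

7, 7, 7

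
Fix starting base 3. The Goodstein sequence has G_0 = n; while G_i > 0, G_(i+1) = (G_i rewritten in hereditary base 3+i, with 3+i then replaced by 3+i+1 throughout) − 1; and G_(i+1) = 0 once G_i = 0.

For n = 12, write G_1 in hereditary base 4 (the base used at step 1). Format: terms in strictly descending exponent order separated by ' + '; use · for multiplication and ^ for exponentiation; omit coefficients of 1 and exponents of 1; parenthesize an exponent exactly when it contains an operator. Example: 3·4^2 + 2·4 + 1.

4^2 + 3

[0] 12 ≡ 3^2 + 3 (base 3). Lift 4: 20. −1: 19.
[1] 19 ≡ 4^2 + 3 (base 4). Lift 5: 28. −1: 27.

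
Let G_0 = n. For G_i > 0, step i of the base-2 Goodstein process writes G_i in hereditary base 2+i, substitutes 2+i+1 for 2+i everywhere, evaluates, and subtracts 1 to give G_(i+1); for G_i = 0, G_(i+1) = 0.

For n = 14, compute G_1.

[0] 14 ≡ 2^(2 + 1) + 2^2 + 2 (base 2). Lift 3: 111. −1: 110.
[1] 110 ≡ 3^(3 + 1) + 3^3 + 2 (base 3). Lift 4: 1282. −1: 1281.

110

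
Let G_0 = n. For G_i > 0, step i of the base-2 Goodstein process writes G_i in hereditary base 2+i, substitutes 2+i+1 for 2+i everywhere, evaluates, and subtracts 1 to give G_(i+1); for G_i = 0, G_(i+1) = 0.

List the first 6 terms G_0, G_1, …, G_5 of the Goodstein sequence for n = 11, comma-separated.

11, 84, 1027, 15627, 279937, 5764801

G_0 = 11. HB_2(11) = 2^(2 + 1) + 2 + 1. Bump = 85. G_1 = 84.
G_1 = 84. HB_3(84) = 3^(3 + 1) + 3. Bump = 1028. G_2 = 1027.
G_2 = 1027. HB_4(1027) = 4^(4 + 1) + 3. Bump = 15628. G_3 = 15627.
G_3 = 15627. HB_5(15627) = 5^(5 + 1) + 2. Bump = 279938. G_4 = 279937.
G_4 = 279937. HB_6(279937) = 6^(6 + 1) + 1. Bump = 5764802. G_5 = 5764801.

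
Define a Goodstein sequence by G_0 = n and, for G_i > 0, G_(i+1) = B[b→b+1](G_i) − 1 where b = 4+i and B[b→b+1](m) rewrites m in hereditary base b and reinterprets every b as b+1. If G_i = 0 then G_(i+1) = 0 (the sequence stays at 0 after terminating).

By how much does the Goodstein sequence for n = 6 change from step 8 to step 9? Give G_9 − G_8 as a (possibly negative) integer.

-1

[0] 6 ≡ 4 + 2 (base 4). Lift 5: 7. −1: 6.
[1] 6 ≡ 5 + 1 (base 5). Lift 6: 7. −1: 6.
[2] 6 ≡ 6 (base 6). Lift 7: 7. −1: 6.
[3] 6 ≡ 6 (base 7). Lift 8: 6. −1: 5.
[4] 5 ≡ 5 (base 8). Lift 9: 5. −1: 4.
[5] 4 ≡ 4 (base 9). Lift 10: 4. −1: 3.
[6] 3 ≡ 3 (base 10). Lift 11: 3. −1: 2.
[7] 2 ≡ 2 (base 11). Lift 12: 2. −1: 1.
[8] 1 ≡ 1 (base 12). Lift 13: 1. −1: 0.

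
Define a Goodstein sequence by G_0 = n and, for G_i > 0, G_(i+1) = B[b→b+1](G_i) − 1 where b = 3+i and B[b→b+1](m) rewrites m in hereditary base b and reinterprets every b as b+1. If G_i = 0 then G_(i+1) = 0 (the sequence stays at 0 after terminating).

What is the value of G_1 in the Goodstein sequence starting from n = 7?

(0) 7|_3 = 2·3 + 1 ↦ 2·4 + 1|_4 = 9 ⇒ 8
(1) 8|_4 = 2·4 ↦ 2·5|_5 = 10 ⇒ 9

8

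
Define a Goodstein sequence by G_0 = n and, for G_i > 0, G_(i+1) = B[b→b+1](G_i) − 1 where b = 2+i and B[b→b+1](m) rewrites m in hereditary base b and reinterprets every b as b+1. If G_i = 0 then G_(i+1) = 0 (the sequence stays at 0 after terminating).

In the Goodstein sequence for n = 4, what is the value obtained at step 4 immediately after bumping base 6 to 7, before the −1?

base 2: 4 = 2^2; at 3: 3^3 = 27; next = 26
base 3: 26 = 2·3^2 + 2·3 + 2; at 4: 2·4^2 + 2·4 + 2 = 42; next = 41
base 4: 41 = 2·4^2 + 2·4 + 1; at 5: 2·5^2 + 2·5 + 1 = 61; next = 60
base 5: 60 = 2·5^2 + 2·5; at 6: 2·6^2 + 2·6 = 84; next = 83
base 6: 83 = 2·6^2 + 6 + 5; at 7: 2·7^2 + 7 + 5 = 110; next = 109

110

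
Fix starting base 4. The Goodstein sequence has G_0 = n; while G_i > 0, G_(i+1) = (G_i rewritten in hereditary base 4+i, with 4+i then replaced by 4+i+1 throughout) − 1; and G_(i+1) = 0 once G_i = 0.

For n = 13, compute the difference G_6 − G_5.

G_0=13  [base 4] 3·4 + 1  →[4↦5]→  3·5 + 1 = 16  −1 ⇒ G_1=15
G_1=15  [base 5] 3·5  →[5↦6]→  3·6 = 18  −1 ⇒ G_2=17
G_2=17  [base 6] 2·6 + 5  →[6↦7]→  2·7 + 5 = 19  −1 ⇒ G_3=18
G_3=18  [base 7] 2·7 + 4  →[7↦8]→  2·8 + 4 = 20  −1 ⇒ G_4=19
G_4=19  [base 8] 2·8 + 3  →[8↦9]→  2·9 + 3 = 21  −1 ⇒ G_5=20
G_5=20  [base 9] 2·9 + 2  →[9↦10]→  2·10 + 2 = 22  −1 ⇒ G_6=21

1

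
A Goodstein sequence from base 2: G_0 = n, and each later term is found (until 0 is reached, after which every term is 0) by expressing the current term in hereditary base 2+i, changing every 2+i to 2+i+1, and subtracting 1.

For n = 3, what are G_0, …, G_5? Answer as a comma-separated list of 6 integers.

3, 3, 3, 2, 1, 0

i=0: 3 = 2 + 1 (b=2); 2→3: 3 + 1 = 4; 4−1 = 3
i=1: 3 = 3 (b=3); 3→4: 4 = 4; 4−1 = 3
i=2: 3 = 3 (b=4); 4→5: 3 = 3; 3−1 = 2
i=3: 2 = 2 (b=5); 5→6: 2 = 2; 2−1 = 1
i=4: 1 = 1 (b=6); 6→7: 1 = 1; 1−1 = 0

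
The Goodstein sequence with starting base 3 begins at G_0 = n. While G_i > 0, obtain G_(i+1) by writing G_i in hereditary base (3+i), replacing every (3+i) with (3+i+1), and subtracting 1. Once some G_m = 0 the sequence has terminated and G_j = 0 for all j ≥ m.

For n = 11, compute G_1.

G_0 = 11. HB_3(11) = 3^2 + 2. Bump = 18. G_1 = 17.
G_1 = 17. HB_4(17) = 4^2 + 1. Bump = 26. G_2 = 25.

17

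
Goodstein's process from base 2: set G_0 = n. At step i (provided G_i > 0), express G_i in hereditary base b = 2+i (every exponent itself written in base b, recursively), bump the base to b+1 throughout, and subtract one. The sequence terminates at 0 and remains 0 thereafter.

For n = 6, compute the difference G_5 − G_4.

51384

[0] 6 ≡ 2^2 + 2 (base 2). Lift 3: 30. −1: 29.
[1] 29 ≡ 3^3 + 2 (base 3). Lift 4: 258. −1: 257.
[2] 257 ≡ 4^4 + 1 (base 4). Lift 5: 3126. −1: 3125.
[3] 3125 ≡ 5^5 (base 5). Lift 6: 46656. −1: 46655.
[4] 46655 ≡ 5·6^5 + 5·6^4 + 5·6^3 + 5·6^2 + 5·6 + 5 (base 6). Lift 7: 98040. −1: 98039.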